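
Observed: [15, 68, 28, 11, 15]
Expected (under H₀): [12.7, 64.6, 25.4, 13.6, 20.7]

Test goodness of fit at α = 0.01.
Chi-square goodness of fit test:
H₀: observed counts match expected distribution
H₁: observed counts differ from expected distribution
df = k - 1 = 4
χ² = Σ(O - E)²/E
   = (15 - 12.7)²/12.7 + (68 - 64.6)²/64.6 + (28 - 25.4)²/25.4 + (11 - 13.6)²/13.6 + (15 - 20.7)²/20.7
   = 0.417 + 0.179 + 0.266 + 0.497 + 1.570
   = 2.93
p-value = 0.5699

Since p-value > α = 0.01, we fail to reject H₀.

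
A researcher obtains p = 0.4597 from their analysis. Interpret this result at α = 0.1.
Since p = 0.4597 > α = 0.1, fail to reject H₀.
There is insufficient evidence to reject the null hypothesis; the result is not statistically significant at the 0.1 level.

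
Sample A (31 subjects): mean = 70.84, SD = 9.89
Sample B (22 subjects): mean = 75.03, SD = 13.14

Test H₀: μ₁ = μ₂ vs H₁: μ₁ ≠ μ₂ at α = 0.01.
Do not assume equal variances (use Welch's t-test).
Welch's two-sample t-test:
H₀: μ₁ = μ₂
H₁: μ₁ ≠ μ₂
s₁²/n₁ = 9.89²/31 = 3.1552,  s₂²/n₂ = 13.14²/22 = 7.8482
SE = √(s₁²/n₁ + s₂²/n₂) = √(3.1552 + 7.8482) = 3.3171
df (Welch-Satterthwaite) = (s₁²/n₁ + s₂²/n₂)² / [(s₁²/n₁)²/(n₁-1) + (s₂²/n₂)²/(n₂-1)] ≈ 37.08
t = (x̄₁ - x̄₂) / SE = (70.84 - 75.03) / 3.3171 = -4.19 / 3.3171 = -1.263
p-value = 0.2144

Since p-value > α = 0.01, we fail to reject H₀.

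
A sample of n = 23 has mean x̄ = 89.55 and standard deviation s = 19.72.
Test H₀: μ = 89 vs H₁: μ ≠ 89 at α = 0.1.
One-sample t-test:
H₀: μ = 89
H₁: μ ≠ 89
df = n - 1 = 22
t = (x̄ - μ₀) / (s/√n) = (89.55 - 89) / (19.72/√23) = 0.134
p-value = 0.8948

Since p-value > α = 0.1, we fail to reject H₀.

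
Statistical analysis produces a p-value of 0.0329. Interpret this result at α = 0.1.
Since p = 0.0329 < α = 0.1, reject H₀.
There is sufficient evidence to reject the null hypothesis; the result is statistically significant at the 0.1 level.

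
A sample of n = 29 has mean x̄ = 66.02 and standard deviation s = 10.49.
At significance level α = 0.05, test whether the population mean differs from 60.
One-sample t-test:
H₀: μ = 60
H₁: μ ≠ 60
df = n - 1 = 28
t = (x̄ - μ₀) / (s/√n) = (66.02 - 60) / (10.49/√29) = 3.090
p-value = 0.0045

Since p-value < α = 0.05, we reject H₀.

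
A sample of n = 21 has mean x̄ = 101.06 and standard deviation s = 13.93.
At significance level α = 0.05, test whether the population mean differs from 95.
One-sample t-test:
H₀: μ = 95
H₁: μ ≠ 95
df = n - 1 = 20
t = (x̄ - μ₀) / (s/√n) = (101.06 - 95) / (13.93/√21) = 1.994
p-value = 0.0600

Since p-value > α = 0.05, we fail to reject H₀.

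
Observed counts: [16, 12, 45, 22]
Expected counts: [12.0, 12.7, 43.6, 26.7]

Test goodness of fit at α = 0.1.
Chi-square goodness of fit test:
H₀: observed counts match expected distribution
H₁: observed counts differ from expected distribution
df = k - 1 = 3
χ² = Σ(O - E)²/E
   = (16 - 12.0)²/12.0 + (12 - 12.7)²/12.7 + (45 - 43.6)²/43.6 + (22 - 26.7)²/26.7
   = 1.333 + 0.039 + 0.045 + 0.827
   = 2.24
p-value = 0.5233

Since p-value > α = 0.1, we fail to reject H₀.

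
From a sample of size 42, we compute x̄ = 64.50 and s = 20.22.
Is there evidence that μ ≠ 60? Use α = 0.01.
One-sample t-test:
H₀: μ = 60
H₁: μ ≠ 60
df = n - 1 = 41
t = (x̄ - μ₀) / (s/√n) = (64.50 - 60) / (20.22/√42) = 1.442
p-value = 0.1568

Since p-value > α = 0.01, we fail to reject H₀.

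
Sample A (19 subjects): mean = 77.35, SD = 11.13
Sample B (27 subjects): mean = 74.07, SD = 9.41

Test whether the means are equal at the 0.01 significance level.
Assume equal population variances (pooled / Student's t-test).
Student's two-sample t-test (equal variances):
H₀: μ₁ = μ₂
H₁: μ₁ ≠ μ₂
df = n₁ + n₂ - 2 = 44
Pooled variance s_p² = [(n₁-1)s₁² + (n₂-1)s₂²] / (n₁ + n₂ - 2) = [(18)(11.13²) + (26)(9.41²)] / 44 = 103.0008
SE = √(s_p²(1/n₁ + 1/n₂)) = √(103.0008 × (1/19 + 1/27)) = 3.0391
t = (x̄₁ - x̄₂) / SE = (77.35 - 74.07) / 3.0391 = 3.28 / 3.0391 = 1.079
p-value = 0.2863

Since p-value > α = 0.01, we fail to reject H₀.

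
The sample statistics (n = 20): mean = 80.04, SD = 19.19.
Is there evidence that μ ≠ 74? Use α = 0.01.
One-sample t-test:
H₀: μ = 74
H₁: μ ≠ 74
df = n - 1 = 19
t = (x̄ - μ₀) / (s/√n) = (80.04 - 74) / (19.19/√20) = 1.408
p-value = 0.1754

Since p-value > α = 0.01, we fail to reject H₀.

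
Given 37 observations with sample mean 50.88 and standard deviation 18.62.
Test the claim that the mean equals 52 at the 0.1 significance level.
One-sample t-test:
H₀: μ = 52
H₁: μ ≠ 52
df = n - 1 = 36
t = (x̄ - μ₀) / (s/√n) = (50.88 - 52) / (18.62/√37) = -0.366
p-value = 0.7166

Since p-value > α = 0.1, we fail to reject H₀.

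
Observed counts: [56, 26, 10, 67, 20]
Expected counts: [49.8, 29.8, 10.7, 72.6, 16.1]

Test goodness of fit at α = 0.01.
Chi-square goodness of fit test:
H₀: observed counts match expected distribution
H₁: observed counts differ from expected distribution
df = k - 1 = 4
χ² = Σ(O - E)²/E
   = (56 - 49.8)²/49.8 + (26 - 29.8)²/29.8 + (10 - 10.7)²/10.7 + (67 - 72.6)²/72.6 + (20 - 16.1)²/16.1
   = 0.772 + 0.485 + 0.046 + 0.432 + 0.945
   = 2.68
p-value = 0.6129

Since p-value > α = 0.01, we fail to reject H₀.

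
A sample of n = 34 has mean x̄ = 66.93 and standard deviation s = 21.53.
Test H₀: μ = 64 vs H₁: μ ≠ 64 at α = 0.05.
One-sample t-test:
H₀: μ = 64
H₁: μ ≠ 64
df = n - 1 = 33
t = (x̄ - μ₀) / (s/√n) = (66.93 - 64) / (21.53/√34) = 0.794
p-value = 0.4331

Since p-value > α = 0.05, we fail to reject H₀.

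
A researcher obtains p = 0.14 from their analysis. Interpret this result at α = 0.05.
Since p = 0.14 > α = 0.05, fail to reject H₀.
There is insufficient evidence to reject the null hypothesis; the result is not statistically significant at the 0.05 level.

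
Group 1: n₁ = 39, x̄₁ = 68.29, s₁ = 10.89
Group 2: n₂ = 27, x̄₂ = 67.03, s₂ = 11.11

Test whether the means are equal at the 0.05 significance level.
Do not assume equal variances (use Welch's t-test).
Welch's two-sample t-test:
H₀: μ₁ = μ₂
H₁: μ₁ ≠ μ₂
s₁²/n₁ = 10.89²/39 = 3.0408,  s₂²/n₂ = 11.11²/27 = 4.5716
SE = √(s₁²/n₁ + s₂²/n₂) = √(3.0408 + 4.5716) = 2.7591
df (Welch-Satterthwaite) = (s₁²/n₁ + s₂²/n₂)² / [(s₁²/n₁)²/(n₁-1) + (s₂²/n₂)²/(n₂-1)] ≈ 55.34
t = (x̄₁ - x̄₂) / SE = (68.29 - 67.03) / 2.7591 = 1.26 / 2.7591 = 0.457
p-value = 0.6497

Since p-value > α = 0.05, we fail to reject H₀.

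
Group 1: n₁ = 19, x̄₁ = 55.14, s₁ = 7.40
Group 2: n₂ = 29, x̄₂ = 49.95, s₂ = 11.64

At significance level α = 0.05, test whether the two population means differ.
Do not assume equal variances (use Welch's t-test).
Welch's two-sample t-test:
H₀: μ₁ = μ₂
H₁: μ₁ ≠ μ₂
s₁²/n₁ = 7.40²/19 = 2.8821,  s₂²/n₂ = 11.64²/29 = 4.6721
SE = √(s₁²/n₁ + s₂²/n₂) = √(2.8821 + 4.6721) = 2.7485
df (Welch-Satterthwaite) = (s₁²/n₁ + s₂²/n₂)² / [(s₁²/n₁)²/(n₁-1) + (s₂²/n₂)²/(n₂-1)] ≈ 45.98
t = (x̄₁ - x̄₂) / SE = (55.14 - 49.95) / 2.7485 = 5.19 / 2.7485 = 1.888
p-value = 0.0653

Since p-value > α = 0.05, we fail to reject H₀.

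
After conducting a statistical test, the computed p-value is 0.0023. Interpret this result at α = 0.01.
Since p = 0.0023 < α = 0.01, reject H₀.
There is sufficient evidence to reject the null hypothesis; the result is statistically significant at the 0.01 level.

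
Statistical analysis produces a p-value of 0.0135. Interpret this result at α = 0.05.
Since p = 0.0135 < α = 0.05, reject H₀.
There is sufficient evidence to reject the null hypothesis; the result is statistically significant at the 0.05 level.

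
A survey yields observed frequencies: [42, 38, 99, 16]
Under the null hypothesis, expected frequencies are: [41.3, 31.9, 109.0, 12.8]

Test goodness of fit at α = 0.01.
Chi-square goodness of fit test:
H₀: observed counts match expected distribution
H₁: observed counts differ from expected distribution
df = k - 1 = 3
χ² = Σ(O - E)²/E
   = (42 - 41.3)²/41.3 + (38 - 31.9)²/31.9 + (99 - 109.0)²/109.0 + (16 - 12.8)²/12.8
   = 0.012 + 1.166 + 0.917 + 0.800
   = 2.90
p-value = 0.4080

Since p-value > α = 0.01, we fail to reject H₀.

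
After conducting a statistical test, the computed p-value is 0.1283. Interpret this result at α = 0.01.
Since p = 0.1283 > α = 0.01, fail to reject H₀.
There is insufficient evidence to reject the null hypothesis; the result is not statistically significant at the 0.01 level.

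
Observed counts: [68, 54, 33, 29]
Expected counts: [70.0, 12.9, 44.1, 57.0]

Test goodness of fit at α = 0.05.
Chi-square goodness of fit test:
H₀: observed counts match expected distribution
H₁: observed counts differ from expected distribution
df = k - 1 = 3
χ² = Σ(O - E)²/E
   = (68 - 70.0)²/70.0 + (54 - 12.9)²/12.9 + (33 - 44.1)²/44.1 + (29 - 57.0)²/57.0
   = 0.057 + 130.947 + 2.794 + 13.754
   = 147.55
p-value < 0.0001

Since p-value < α = 0.05, we reject H₀.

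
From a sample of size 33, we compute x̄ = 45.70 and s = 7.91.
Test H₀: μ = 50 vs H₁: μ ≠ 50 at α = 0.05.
One-sample t-test:
H₀: μ = 50
H₁: μ ≠ 50
df = n - 1 = 32
t = (x̄ - μ₀) / (s/√n) = (45.70 - 50) / (7.91/√33) = -3.123
p-value = 0.0038

Since p-value < α = 0.05, we reject H₀.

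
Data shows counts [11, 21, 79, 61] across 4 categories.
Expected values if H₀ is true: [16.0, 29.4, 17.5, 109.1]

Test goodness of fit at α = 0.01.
Chi-square goodness of fit test:
H₀: observed counts match expected distribution
H₁: observed counts differ from expected distribution
df = k - 1 = 3
χ² = Σ(O - E)²/E
   = (11 - 16.0)²/16.0 + (21 - 29.4)²/29.4 + (79 - 17.5)²/17.5 + (61 - 109.1)²/109.1
   = 1.562 + 2.400 + 216.129 + 21.206
   = 241.30
p-value < 0.0001

Since p-value < α = 0.01, we reject H₀.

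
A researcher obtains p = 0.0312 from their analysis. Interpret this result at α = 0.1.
Since p = 0.0312 < α = 0.1, reject H₀.
There is sufficient evidence to reject the null hypothesis; the result is statistically significant at the 0.1 level.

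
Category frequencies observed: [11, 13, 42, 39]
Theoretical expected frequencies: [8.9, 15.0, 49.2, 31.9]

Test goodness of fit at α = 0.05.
Chi-square goodness of fit test:
H₀: observed counts match expected distribution
H₁: observed counts differ from expected distribution
df = k - 1 = 3
χ² = Σ(O - E)²/E
   = (11 - 8.9)²/8.9 + (13 - 15.0)²/15.0 + (42 - 49.2)²/49.2 + (39 - 31.9)²/31.9
   = 0.496 + 0.267 + 1.054 + 1.580
   = 3.40
p-value = 0.3345

Since p-value > α = 0.05, we fail to reject H₀.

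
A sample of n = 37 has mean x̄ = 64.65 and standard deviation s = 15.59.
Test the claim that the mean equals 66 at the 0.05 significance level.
One-sample t-test:
H₀: μ = 66
H₁: μ ≠ 66
df = n - 1 = 36
t = (x̄ - μ₀) / (s/√n) = (64.65 - 66) / (15.59/√37) = -0.527
p-value = 0.6016

Since p-value > α = 0.05, we fail to reject H₀.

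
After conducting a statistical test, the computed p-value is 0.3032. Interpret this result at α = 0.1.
Since p = 0.3032 > α = 0.1, fail to reject H₀.
There is insufficient evidence to reject the null hypothesis; the result is not statistically significant at the 0.1 level.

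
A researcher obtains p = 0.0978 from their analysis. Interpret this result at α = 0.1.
Since p = 0.0978 < α = 0.1, reject H₀.
There is sufficient evidence to reject the null hypothesis; the result is statistically significant at the 0.1 level.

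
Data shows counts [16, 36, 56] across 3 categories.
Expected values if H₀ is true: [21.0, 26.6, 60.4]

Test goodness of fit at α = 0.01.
Chi-square goodness of fit test:
H₀: observed counts match expected distribution
H₁: observed counts differ from expected distribution
df = k - 1 = 2
χ² = Σ(O - E)²/E
   = (16 - 21.0)²/21.0 + (36 - 26.6)²/26.6 + (56 - 60.4)²/60.4
   = 1.190 + 3.322 + 0.321
   = 4.83
p-value = 0.0892

Since p-value > α = 0.01, we fail to reject H₀.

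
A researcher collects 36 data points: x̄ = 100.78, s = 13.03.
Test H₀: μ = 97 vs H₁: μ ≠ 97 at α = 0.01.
One-sample t-test:
H₀: μ = 97
H₁: μ ≠ 97
df = n - 1 = 35
t = (x̄ - μ₀) / (s/√n) = (100.78 - 97) / (13.03/√36) = 1.741
p-value = 0.0905

Since p-value > α = 0.01, we fail to reject H₀.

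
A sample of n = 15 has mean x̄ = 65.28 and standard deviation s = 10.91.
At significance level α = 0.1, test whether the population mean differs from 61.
One-sample t-test:
H₀: μ = 61
H₁: μ ≠ 61
df = n - 1 = 14
t = (x̄ - μ₀) / (s/√n) = (65.28 - 61) / (10.91/√15) = 1.519
p-value = 0.1509

Since p-value > α = 0.1, we fail to reject H₀.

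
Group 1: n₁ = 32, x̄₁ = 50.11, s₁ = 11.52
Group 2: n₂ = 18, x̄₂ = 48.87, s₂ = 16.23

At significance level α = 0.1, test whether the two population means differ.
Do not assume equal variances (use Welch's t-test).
Welch's two-sample t-test:
H₀: μ₁ = μ₂
H₁: μ₁ ≠ μ₂
s₁²/n₁ = 11.52²/32 = 4.1472,  s₂²/n₂ = 16.23²/18 = 14.6341
SE = √(s₁²/n₁ + s₂²/n₂) = √(4.1472 + 14.6341) = 4.3337
df (Welch-Satterthwaite) = (s₁²/n₁ + s₂²/n₂)² / [(s₁²/n₁)²/(n₁-1) + (s₂²/n₂)²/(n₂-1)] ≈ 26.82
t = (x̄₁ - x̄₂) / SE = (50.11 - 48.87) / 4.3337 = 1.24 / 4.3337 = 0.286
p-value = 0.7770

Since p-value > α = 0.1, we fail to reject H₀.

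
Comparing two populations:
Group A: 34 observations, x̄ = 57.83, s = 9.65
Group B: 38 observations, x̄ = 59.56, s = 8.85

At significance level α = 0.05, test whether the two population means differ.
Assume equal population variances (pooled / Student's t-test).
Student's two-sample t-test (equal variances):
H₀: μ₁ = μ₂
H₁: μ₁ ≠ μ₂
df = n₁ + n₂ - 2 = 70
Pooled variance s_p² = [(n₁-1)s₁² + (n₂-1)s₂²] / (n₁ + n₂ - 2) = [(33)(9.65²) + (37)(8.85²)] / 70 = 85.2996
SE = √(s_p²(1/n₁ + 1/n₂)) = √(85.2996 × (1/34 + 1/38)) = 2.1803
t = (x̄₁ - x̄₂) / SE = (57.83 - 59.56) / 2.1803 = -1.73 / 2.1803 = -0.793
p-value = 0.4302

Since p-value > α = 0.05, we fail to reject H₀.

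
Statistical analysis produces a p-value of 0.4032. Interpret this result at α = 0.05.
Since p = 0.4032 > α = 0.05, fail to reject H₀.
There is insufficient evidence to reject the null hypothesis; the result is not statistically significant at the 0.05 level.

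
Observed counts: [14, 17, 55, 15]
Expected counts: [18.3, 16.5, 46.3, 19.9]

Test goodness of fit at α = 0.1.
Chi-square goodness of fit test:
H₀: observed counts match expected distribution
H₁: observed counts differ from expected distribution
df = k - 1 = 3
χ² = Σ(O - E)²/E
   = (14 - 18.3)²/18.3 + (17 - 16.5)²/16.5 + (55 - 46.3)²/46.3 + (15 - 19.9)²/19.9
   = 1.010 + 0.015 + 1.635 + 1.207
   = 3.87
p-value = 0.2762

Since p-value > α = 0.1, we fail to reject H₀.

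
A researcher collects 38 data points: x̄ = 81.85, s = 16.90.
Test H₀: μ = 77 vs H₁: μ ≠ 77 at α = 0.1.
One-sample t-test:
H₀: μ = 77
H₁: μ ≠ 77
df = n - 1 = 37
t = (x̄ - μ₀) / (s/√n) = (81.85 - 77) / (16.90/√38) = 1.769
p-value = 0.0851

Since p-value < α = 0.1, we reject H₀.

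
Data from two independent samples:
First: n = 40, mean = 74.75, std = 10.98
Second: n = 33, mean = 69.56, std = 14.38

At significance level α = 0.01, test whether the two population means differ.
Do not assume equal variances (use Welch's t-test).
Welch's two-sample t-test:
H₀: μ₁ = μ₂
H₁: μ₁ ≠ μ₂
s₁²/n₁ = 10.98²/40 = 3.0140,  s₂²/n₂ = 14.38²/33 = 6.2662
SE = √(s₁²/n₁ + s₂²/n₂) = √(3.0140 + 6.2662) = 3.0463
df (Welch-Satterthwaite) = (s₁²/n₁ + s₂²/n₂)² / [(s₁²/n₁)²/(n₁-1) + (s₂²/n₂)²/(n₂-1)] ≈ 58.99
t = (x̄₁ - x̄₂) / SE = (74.75 - 69.56) / 3.0463 = 5.19 / 3.0463 = 1.704
p-value = 0.0937

Since p-value > α = 0.01, we fail to reject H₀.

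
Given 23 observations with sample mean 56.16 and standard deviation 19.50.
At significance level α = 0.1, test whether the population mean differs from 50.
One-sample t-test:
H₀: μ = 50
H₁: μ ≠ 50
df = n - 1 = 22
t = (x̄ - μ₀) / (s/√n) = (56.16 - 50) / (19.50/√23) = 1.515
p-value = 0.1440

Since p-value > α = 0.1, we fail to reject H₀.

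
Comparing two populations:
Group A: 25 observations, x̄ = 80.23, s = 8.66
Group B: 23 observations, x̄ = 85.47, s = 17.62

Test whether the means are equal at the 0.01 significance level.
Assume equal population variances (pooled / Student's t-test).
Student's two-sample t-test (equal variances):
H₀: μ₁ = μ₂
H₁: μ₁ ≠ μ₂
df = n₁ + n₂ - 2 = 46
Pooled variance s_p² = [(n₁-1)s₁² + (n₂-1)s₂²] / (n₁ + n₂ - 2) = [(24)(8.66²) + (22)(17.62²)] / 46 = 187.6111
SE = √(s_p²(1/n₁ + 1/n₂)) = √(187.6111 × (1/25 + 1/23)) = 3.9575
t = (x̄₁ - x̄₂) / SE = (80.23 - 85.47) / 3.9575 = -5.24 / 3.9575 = -1.324
p-value = 0.1920

Since p-value > α = 0.01, we fail to reject H₀.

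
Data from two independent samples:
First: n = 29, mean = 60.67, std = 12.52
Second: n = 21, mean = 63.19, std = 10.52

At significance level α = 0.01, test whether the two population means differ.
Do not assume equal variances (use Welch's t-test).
Welch's two-sample t-test:
H₀: μ₁ = μ₂
H₁: μ₁ ≠ μ₂
s₁²/n₁ = 12.52²/29 = 5.4052,  s₂²/n₂ = 10.52²/21 = 5.2700
SE = √(s₁²/n₁ + s₂²/n₂) = √(5.4052 + 5.2700) = 3.2673
df (Welch-Satterthwaite) = (s₁²/n₁ + s₂²/n₂)² / [(s₁²/n₁)²/(n₁-1) + (s₂²/n₂)²/(n₂-1)] ≈ 46.86
t = (x̄₁ - x̄₂) / SE = (60.67 - 63.19) / 3.2673 = -2.52 / 3.2673 = -0.771
p-value = 0.4444

Since p-value > α = 0.01, we fail to reject H₀.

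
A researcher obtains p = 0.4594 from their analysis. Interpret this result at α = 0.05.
Since p = 0.4594 > α = 0.05, fail to reject H₀.
There is insufficient evidence to reject the null hypothesis; the result is not statistically significant at the 0.05 level.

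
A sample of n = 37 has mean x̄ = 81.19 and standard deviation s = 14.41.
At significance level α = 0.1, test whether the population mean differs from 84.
One-sample t-test:
H₀: μ = 84
H₁: μ ≠ 84
df = n - 1 = 36
t = (x̄ - μ₀) / (s/√n) = (81.19 - 84) / (14.41/√37) = -1.186
p-value = 0.2433

Since p-value > α = 0.1, we fail to reject H₀.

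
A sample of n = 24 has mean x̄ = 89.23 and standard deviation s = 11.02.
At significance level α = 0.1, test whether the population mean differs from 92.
One-sample t-test:
H₀: μ = 92
H₁: μ ≠ 92
df = n - 1 = 23
t = (x̄ - μ₀) / (s/√n) = (89.23 - 92) / (11.02/√24) = -1.231
p-value = 0.2306

Since p-value > α = 0.1, we fail to reject H₀.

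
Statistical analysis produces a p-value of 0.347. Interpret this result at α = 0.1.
Since p = 0.347 > α = 0.1, fail to reject H₀.
There is insufficient evidence to reject the null hypothesis; the result is not statistically significant at the 0.1 level.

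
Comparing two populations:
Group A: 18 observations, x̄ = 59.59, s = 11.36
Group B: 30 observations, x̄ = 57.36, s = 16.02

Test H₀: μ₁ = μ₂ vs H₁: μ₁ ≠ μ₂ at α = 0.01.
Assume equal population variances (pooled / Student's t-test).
Student's two-sample t-test (equal variances):
H₀: μ₁ = μ₂
H₁: μ₁ ≠ μ₂
df = n₁ + n₂ - 2 = 46
Pooled variance s_p² = [(n₁-1)s₁² + (n₂-1)s₂²] / (n₁ + n₂ - 2) = [(17)(11.36²) + (29)(16.02²)] / 46 = 209.4873
SE = √(s_p²(1/n₁ + 1/n₂)) = √(209.4873 × (1/18 + 1/30)) = 4.3152
t = (x̄₁ - x̄₂) / SE = (59.59 - 57.36) / 4.3152 = 2.23 / 4.3152 = 0.517
p-value = 0.6078

Since p-value > α = 0.01, we fail to reject H₀.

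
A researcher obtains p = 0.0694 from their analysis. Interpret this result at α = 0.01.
Since p = 0.0694 > α = 0.01, fail to reject H₀.
There is insufficient evidence to reject the null hypothesis; the result is not statistically significant at the 0.01 level.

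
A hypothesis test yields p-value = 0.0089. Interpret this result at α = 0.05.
Since p = 0.0089 < α = 0.05, reject H₀.
There is sufficient evidence to reject the null hypothesis; the result is statistically significant at the 0.05 level.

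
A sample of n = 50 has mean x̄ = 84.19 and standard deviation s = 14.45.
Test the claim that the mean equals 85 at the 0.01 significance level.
One-sample t-test:
H₀: μ = 85
H₁: μ ≠ 85
df = n - 1 = 49
t = (x̄ - μ₀) / (s/√n) = (84.19 - 85) / (14.45/√50) = -0.396
p-value = 0.6936

Since p-value > α = 0.01, we fail to reject H₀.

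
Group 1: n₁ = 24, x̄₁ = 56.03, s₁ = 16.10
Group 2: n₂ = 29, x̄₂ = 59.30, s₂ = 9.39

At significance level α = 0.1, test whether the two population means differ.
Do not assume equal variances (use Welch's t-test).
Welch's two-sample t-test:
H₀: μ₁ = μ₂
H₁: μ₁ ≠ μ₂
s₁²/n₁ = 16.10²/24 = 10.8004,  s₂²/n₂ = 9.39²/29 = 3.0404
SE = √(s₁²/n₁ + s₂²/n₂) = √(10.8004 + 3.0404) = 3.7203
df (Welch-Satterthwaite) = (s₁²/n₁ + s₂²/n₂)² / [(s₁²/n₁)²/(n₁-1) + (s₂²/n₂)²/(n₂-1)] ≈ 35.46
t = (x̄₁ - x̄₂) / SE = (56.03 - 59.30) / 3.7203 = -3.27 / 3.7203 = -0.879
p-value = 0.3853

Since p-value > α = 0.1, we fail to reject H₀.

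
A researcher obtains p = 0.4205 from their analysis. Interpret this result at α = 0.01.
Since p = 0.4205 > α = 0.01, fail to reject H₀.
There is insufficient evidence to reject the null hypothesis; the result is not statistically significant at the 0.01 level.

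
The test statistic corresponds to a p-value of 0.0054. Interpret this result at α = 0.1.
Since p = 0.0054 < α = 0.1, reject H₀.
There is sufficient evidence to reject the null hypothesis; the result is statistically significant at the 0.1 level.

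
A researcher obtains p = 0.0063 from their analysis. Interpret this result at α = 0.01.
Since p = 0.0063 < α = 0.01, reject H₀.
There is sufficient evidence to reject the null hypothesis; the result is statistically significant at the 0.01 level.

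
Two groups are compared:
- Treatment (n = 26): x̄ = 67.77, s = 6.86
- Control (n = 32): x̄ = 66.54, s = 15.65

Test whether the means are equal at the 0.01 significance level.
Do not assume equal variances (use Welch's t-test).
Welch's two-sample t-test:
H₀: μ₁ = μ₂
H₁: μ₁ ≠ μ₂
s₁²/n₁ = 6.86²/26 = 1.8100,  s₂²/n₂ = 15.65²/32 = 7.6538
SE = √(s₁²/n₁ + s₂²/n₂) = √(1.8100 + 7.6538) = 3.0763
df (Welch-Satterthwaite) = (s₁²/n₁ + s₂²/n₂)² / [(s₁²/n₁)²/(n₁-1) + (s₂²/n₂)²/(n₂-1)] ≈ 44.32
t = (x̄₁ - x̄₂) / SE = (67.77 - 66.54) / 3.0763 = 1.23 / 3.0763 = 0.400
p-value = 0.6912

Since p-value > α = 0.01, we fail to reject H₀.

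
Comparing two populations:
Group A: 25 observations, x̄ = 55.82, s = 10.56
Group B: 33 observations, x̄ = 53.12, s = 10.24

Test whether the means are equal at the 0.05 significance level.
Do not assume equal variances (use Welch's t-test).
Welch's two-sample t-test:
H₀: μ₁ = μ₂
H₁: μ₁ ≠ μ₂
s₁²/n₁ = 10.56²/25 = 4.4605,  s₂²/n₂ = 10.24²/33 = 3.1775
SE = √(s₁²/n₁ + s₂²/n₂) = √(4.4605 + 3.1775) = 2.7637
df (Welch-Satterthwaite) = (s₁²/n₁ + s₂²/n₂)² / [(s₁²/n₁)²/(n₁-1) + (s₂²/n₂)²/(n₂-1)] ≈ 50.97
t = (x̄₁ - x̄₂) / SE = (55.82 - 53.12) / 2.7637 = 2.70 / 2.7637 = 0.977
p-value = 0.3332

Since p-value > α = 0.05, we fail to reject H₀.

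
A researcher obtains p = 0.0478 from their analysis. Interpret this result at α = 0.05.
Since p = 0.0478 < α = 0.05, reject H₀.
There is sufficient evidence to reject the null hypothesis; the result is statistically significant at the 0.05 level.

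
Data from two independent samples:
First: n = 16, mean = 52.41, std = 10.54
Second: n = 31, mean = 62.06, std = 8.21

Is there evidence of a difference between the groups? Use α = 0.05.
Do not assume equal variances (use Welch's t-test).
Welch's two-sample t-test:
H₀: μ₁ = μ₂
H₁: μ₁ ≠ μ₂
s₁²/n₁ = 10.54²/16 = 6.9432,  s₂²/n₂ = 8.21²/31 = 2.1743
SE = √(s₁²/n₁ + s₂²/n₂) = √(6.9432 + 2.1743) = 3.0195
df (Welch-Satterthwaite) = (s₁²/n₁ + s₂²/n₂)² / [(s₁²/n₁)²/(n₁-1) + (s₂²/n₂)²/(n₂-1)] ≈ 24.66
t = (x̄₁ - x̄₂) / SE = (52.41 - 62.06) / 3.0195 = -9.65 / 3.0195 = -3.196
p-value = 0.0038

Since p-value < α = 0.05, we reject H₀.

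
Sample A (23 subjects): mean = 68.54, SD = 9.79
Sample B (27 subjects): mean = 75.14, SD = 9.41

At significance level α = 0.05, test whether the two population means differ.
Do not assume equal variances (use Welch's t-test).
Welch's two-sample t-test:
H₀: μ₁ = μ₂
H₁: μ₁ ≠ μ₂
s₁²/n₁ = 9.79²/23 = 4.1671,  s₂²/n₂ = 9.41²/27 = 3.2796
SE = √(s₁²/n₁ + s₂²/n₂) = √(4.1671 + 3.2796) = 2.7289
df (Welch-Satterthwaite) = (s₁²/n₁ + s₂²/n₂)² / [(s₁²/n₁)²/(n₁-1) + (s₂²/n₂)²/(n₂-1)] ≈ 46.10
t = (x̄₁ - x̄₂) / SE = (68.54 - 75.14) / 2.7289 = -6.60 / 2.7289 = -2.419
p-value = 0.0196

Since p-value < α = 0.05, we reject H₀.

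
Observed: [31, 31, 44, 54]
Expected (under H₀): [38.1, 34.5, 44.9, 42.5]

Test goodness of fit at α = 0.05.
Chi-square goodness of fit test:
H₀: observed counts match expected distribution
H₁: observed counts differ from expected distribution
df = k - 1 = 3
χ² = Σ(O - E)²/E
   = (31 - 38.1)²/38.1 + (31 - 34.5)²/34.5 + (44 - 44.9)²/44.9 + (54 - 42.5)²/42.5
   = 1.323 + 0.355 + 0.018 + 3.112
   = 4.81
p-value = 0.1864

Since p-value > α = 0.05, we fail to reject H₀.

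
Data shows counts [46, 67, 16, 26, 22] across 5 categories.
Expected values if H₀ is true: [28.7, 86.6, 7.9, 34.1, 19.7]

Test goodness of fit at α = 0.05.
Chi-square goodness of fit test:
H₀: observed counts match expected distribution
H₁: observed counts differ from expected distribution
df = k - 1 = 4
χ² = Σ(O - E)²/E
   = (46 - 28.7)²/28.7 + (67 - 86.6)²/86.6 + (16 - 7.9)²/7.9 + (26 - 34.1)²/34.1 + (22 - 19.7)²/19.7
   = 10.428 + 4.436 + 8.305 + 1.924 + 0.269
   = 25.36
p-value < 0.0001

Since p-value < α = 0.05, we reject H₀.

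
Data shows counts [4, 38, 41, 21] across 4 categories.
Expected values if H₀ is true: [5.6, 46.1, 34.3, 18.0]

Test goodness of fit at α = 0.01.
Chi-square goodness of fit test:
H₀: observed counts match expected distribution
H₁: observed counts differ from expected distribution
df = k - 1 = 3
χ² = Σ(O - E)²/E
   = (4 - 5.6)²/5.6 + (38 - 46.1)²/46.1 + (41 - 34.3)²/34.3 + (21 - 18.0)²/18.0
   = 0.457 + 1.423 + 1.309 + 0.500
   = 3.69
p-value = 0.2971

Since p-value > α = 0.01, we fail to reject H₀.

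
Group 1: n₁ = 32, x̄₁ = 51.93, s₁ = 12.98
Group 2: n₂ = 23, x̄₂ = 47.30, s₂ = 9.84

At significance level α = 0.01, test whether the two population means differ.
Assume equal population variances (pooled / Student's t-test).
Student's two-sample t-test (equal variances):
H₀: μ₁ = μ₂
H₁: μ₁ ≠ μ₂
df = n₁ + n₂ - 2 = 53
Pooled variance s_p² = [(n₁-1)s₁² + (n₂-1)s₂²] / (n₁ + n₂ - 2) = [(31)(12.98²) + (22)(9.84²)] / 53 = 138.7369
SE = √(s_p²(1/n₁ + 1/n₂)) = √(138.7369 × (1/32 + 1/23)) = 3.2199
t = (x̄₁ - x̄₂) / SE = (51.93 - 47.30) / 3.2199 = 4.63 / 3.2199 = 1.438
p-value = 0.1563

Since p-value > α = 0.01, we fail to reject H₀.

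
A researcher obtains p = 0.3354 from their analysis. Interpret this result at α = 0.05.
Since p = 0.3354 > α = 0.05, fail to reject H₀.
There is insufficient evidence to reject the null hypothesis; the result is not statistically significant at the 0.05 level.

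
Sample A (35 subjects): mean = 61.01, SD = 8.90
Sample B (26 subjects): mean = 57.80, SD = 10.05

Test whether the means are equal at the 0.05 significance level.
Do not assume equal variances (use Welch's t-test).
Welch's two-sample t-test:
H₀: μ₁ = μ₂
H₁: μ₁ ≠ μ₂
s₁²/n₁ = 8.90²/35 = 2.2631,  s₂²/n₂ = 10.05²/26 = 3.8847
SE = √(s₁²/n₁ + s₂²/n₂) = √(2.2631 + 3.8847) = 2.4795
df (Welch-Satterthwaite) = (s₁²/n₁ + s₂²/n₂)² / [(s₁²/n₁)²/(n₁-1) + (s₂²/n₂)²/(n₂-1)] ≈ 50.11
t = (x̄₁ - x̄₂) / SE = (61.01 - 57.80) / 2.4795 = 3.21 / 2.4795 = 1.295
p-value = 0.2014

Since p-value > α = 0.05, we fail to reject H₀.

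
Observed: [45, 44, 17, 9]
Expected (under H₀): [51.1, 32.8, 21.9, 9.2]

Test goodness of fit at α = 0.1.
Chi-square goodness of fit test:
H₀: observed counts match expected distribution
H₁: observed counts differ from expected distribution
df = k - 1 = 3
χ² = Σ(O - E)²/E
   = (45 - 51.1)²/51.1 + (44 - 32.8)²/32.8 + (17 - 21.9)²/21.9 + (9 - 9.2)²/9.2
   = 0.728 + 3.824 + 1.096 + 0.004
   = 5.65
p-value = 0.1298

Since p-value > α = 0.1, we fail to reject H₀.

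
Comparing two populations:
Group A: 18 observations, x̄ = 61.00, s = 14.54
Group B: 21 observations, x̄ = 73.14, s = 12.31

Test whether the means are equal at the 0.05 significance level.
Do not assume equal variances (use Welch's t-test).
Welch's two-sample t-test:
H₀: μ₁ = μ₂
H₁: μ₁ ≠ μ₂
s₁²/n₁ = 14.54²/18 = 11.7451,  s₂²/n₂ = 12.31²/21 = 7.2160
SE = √(s₁²/n₁ + s₂²/n₂) = √(11.7451 + 7.2160) = 4.3544
df (Welch-Satterthwaite) = (s₁²/n₁ + s₂²/n₂)² / [(s₁²/n₁)²/(n₁-1) + (s₂²/n₂)²/(n₂-1)] ≈ 33.54
t = (x̄₁ - x̄₂) / SE = (61.00 - 73.14) / 4.3544 = -12.14 / 4.3544 = -2.788
p-value = 0.0087

Since p-value < α = 0.05, we reject H₀.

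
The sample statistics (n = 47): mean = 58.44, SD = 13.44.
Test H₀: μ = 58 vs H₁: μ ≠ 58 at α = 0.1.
One-sample t-test:
H₀: μ = 58
H₁: μ ≠ 58
df = n - 1 = 46
t = (x̄ - μ₀) / (s/√n) = (58.44 - 58) / (13.44/√47) = 0.224
p-value = 0.8234

Since p-value > α = 0.1, we fail to reject H₀.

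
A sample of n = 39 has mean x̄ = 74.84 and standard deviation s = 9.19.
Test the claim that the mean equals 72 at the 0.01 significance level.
One-sample t-test:
H₀: μ = 72
H₁: μ ≠ 72
df = n - 1 = 38
t = (x̄ - μ₀) / (s/√n) = (74.84 - 72) / (9.19/√39) = 1.930
p-value = 0.0611

Since p-value > α = 0.01, we fail to reject H₀.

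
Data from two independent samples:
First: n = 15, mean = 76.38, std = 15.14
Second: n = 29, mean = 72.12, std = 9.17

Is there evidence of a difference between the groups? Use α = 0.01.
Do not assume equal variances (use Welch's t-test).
Welch's two-sample t-test:
H₀: μ₁ = μ₂
H₁: μ₁ ≠ μ₂
s₁²/n₁ = 15.14²/15 = 15.2813,  s₂²/n₂ = 9.17²/29 = 2.8996
SE = √(s₁²/n₁ + s₂²/n₂) = √(15.2813 + 2.8996) = 4.2639
df (Welch-Satterthwaite) = (s₁²/n₁ + s₂²/n₂)² / [(s₁²/n₁)²/(n₁-1) + (s₂²/n₂)²/(n₂-1)] ≈ 19.47
t = (x̄₁ - x̄₂) / SE = (76.38 - 72.12) / 4.2639 = 4.26 / 4.2639 = 0.999
p-value = 0.3300

Since p-value > α = 0.01, we fail to reject H₀.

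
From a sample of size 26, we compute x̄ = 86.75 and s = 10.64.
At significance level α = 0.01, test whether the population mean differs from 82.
One-sample t-test:
H₀: μ = 82
H₁: μ ≠ 82
df = n - 1 = 25
t = (x̄ - μ₀) / (s/√n) = (86.75 - 82) / (10.64/√26) = 2.276
p-value = 0.0317

Since p-value > α = 0.01, we fail to reject H₀.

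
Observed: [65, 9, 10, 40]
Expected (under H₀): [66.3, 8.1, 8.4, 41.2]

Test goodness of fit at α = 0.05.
Chi-square goodness of fit test:
H₀: observed counts match expected distribution
H₁: observed counts differ from expected distribution
df = k - 1 = 3
χ² = Σ(O - E)²/E
   = (65 - 66.3)²/66.3 + (9 - 8.1)²/8.1 + (10 - 8.4)²/8.4 + (40 - 41.2)²/41.2
   = 0.025 + 0.100 + 0.305 + 0.035
   = 0.47
p-value = 0.9265

Since p-value > α = 0.05, we fail to reject H₀.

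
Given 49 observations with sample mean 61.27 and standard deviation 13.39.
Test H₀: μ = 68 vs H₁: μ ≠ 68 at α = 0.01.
One-sample t-test:
H₀: μ = 68
H₁: μ ≠ 68
df = n - 1 = 48
t = (x̄ - μ₀) / (s/√n) = (61.27 - 68) / (13.39/√49) = -3.518
p-value = 0.0010

Since p-value < α = 0.01, we reject H₀.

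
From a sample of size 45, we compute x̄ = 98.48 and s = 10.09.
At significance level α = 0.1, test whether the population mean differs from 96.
One-sample t-test:
H₀: μ = 96
H₁: μ ≠ 96
df = n - 1 = 44
t = (x̄ - μ₀) / (s/√n) = (98.48 - 96) / (10.09/√45) = 1.649
p-value = 0.1063

Since p-value > α = 0.1, we fail to reject H₀.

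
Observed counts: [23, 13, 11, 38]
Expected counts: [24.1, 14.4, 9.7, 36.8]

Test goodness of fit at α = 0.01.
Chi-square goodness of fit test:
H₀: observed counts match expected distribution
H₁: observed counts differ from expected distribution
df = k - 1 = 3
χ² = Σ(O - E)²/E
   = (23 - 24.1)²/24.1 + (13 - 14.4)²/14.4 + (11 - 9.7)²/9.7 + (38 - 36.8)²/36.8
   = 0.050 + 0.136 + 0.174 + 0.039
   = 0.40
p-value = 0.9403

Since p-value > α = 0.01, we fail to reject H₀.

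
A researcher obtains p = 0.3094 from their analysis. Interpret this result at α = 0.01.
Since p = 0.3094 > α = 0.01, fail to reject H₀.
There is insufficient evidence to reject the null hypothesis; the result is not statistically significant at the 0.01 level.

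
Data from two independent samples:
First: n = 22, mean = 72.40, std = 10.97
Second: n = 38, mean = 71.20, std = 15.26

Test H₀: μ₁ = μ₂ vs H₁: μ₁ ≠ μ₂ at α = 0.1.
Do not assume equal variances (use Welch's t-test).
Welch's two-sample t-test:
H₀: μ₁ = μ₂
H₁: μ₁ ≠ μ₂
s₁²/n₁ = 10.97²/22 = 5.4700,  s₂²/n₂ = 15.26²/38 = 6.1281
SE = √(s₁²/n₁ + s₂²/n₂) = √(5.4700 + 6.1281) = 3.4056
df (Welch-Satterthwaite) = (s₁²/n₁ + s₂²/n₂)² / [(s₁²/n₁)²/(n₁-1) + (s₂²/n₂)²/(n₂-1)] ≈ 55.13
t = (x̄₁ - x̄₂) / SE = (72.40 - 71.20) / 3.4056 = 1.20 / 3.4056 = 0.352
p-value = 0.7259

Since p-value > α = 0.1, we fail to reject H₀.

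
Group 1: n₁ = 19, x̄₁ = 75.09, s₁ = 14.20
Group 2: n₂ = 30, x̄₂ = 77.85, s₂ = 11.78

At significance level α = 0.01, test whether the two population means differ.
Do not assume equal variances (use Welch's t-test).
Welch's two-sample t-test:
H₀: μ₁ = μ₂
H₁: μ₁ ≠ μ₂
s₁²/n₁ = 14.20²/19 = 10.6126,  s₂²/n₂ = 11.78²/30 = 4.6256
SE = √(s₁²/n₁ + s₂²/n₂) = √(10.6126 + 4.6256) = 3.9036
df (Welch-Satterthwaite) = (s₁²/n₁ + s₂²/n₂)² / [(s₁²/n₁)²/(n₁-1) + (s₂²/n₂)²/(n₂-1)] ≈ 33.20
t = (x̄₁ - x̄₂) / SE = (75.09 - 77.85) / 3.9036 = -2.76 / 3.9036 = -0.707
p-value = 0.4845

Since p-value > α = 0.01, we fail to reject H₀.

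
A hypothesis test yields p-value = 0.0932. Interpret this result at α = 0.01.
Since p = 0.0932 > α = 0.01, fail to reject H₀.
There is insufficient evidence to reject the null hypothesis; the result is not statistically significant at the 0.01 level.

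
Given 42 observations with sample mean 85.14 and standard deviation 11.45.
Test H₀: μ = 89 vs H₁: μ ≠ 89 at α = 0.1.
One-sample t-test:
H₀: μ = 89
H₁: μ ≠ 89
df = n - 1 = 41
t = (x̄ - μ₀) / (s/√n) = (85.14 - 89) / (11.45/√42) = -2.185
p-value = 0.0347

Since p-value < α = 0.1, we reject H₀.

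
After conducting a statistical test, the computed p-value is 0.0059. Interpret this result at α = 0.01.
Since p = 0.0059 < α = 0.01, reject H₀.
There is sufficient evidence to reject the null hypothesis; the result is statistically significant at the 0.01 level.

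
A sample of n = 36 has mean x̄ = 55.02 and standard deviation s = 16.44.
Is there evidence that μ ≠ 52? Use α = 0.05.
One-sample t-test:
H₀: μ = 52
H₁: μ ≠ 52
df = n - 1 = 35
t = (x̄ - μ₀) / (s/√n) = (55.02 - 52) / (16.44/√36) = 1.102
p-value = 0.2779

Since p-value > α = 0.05, we fail to reject H₀.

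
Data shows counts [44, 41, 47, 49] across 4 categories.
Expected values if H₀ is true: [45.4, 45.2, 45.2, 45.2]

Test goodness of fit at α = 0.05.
Chi-square goodness of fit test:
H₀: observed counts match expected distribution
H₁: observed counts differ from expected distribution
df = k - 1 = 3
χ² = Σ(O - E)²/E
   = (44 - 45.4)²/45.4 + (41 - 45.2)²/45.2 + (47 - 45.2)²/45.2 + (49 - 45.2)²/45.2
   = 0.043 + 0.390 + 0.072 + 0.319
   = 0.82
p-value = 0.8436

Since p-value > α = 0.05, we fail to reject H₀.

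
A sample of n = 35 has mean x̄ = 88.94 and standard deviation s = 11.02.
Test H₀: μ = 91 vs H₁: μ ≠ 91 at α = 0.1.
One-sample t-test:
H₀: μ = 91
H₁: μ ≠ 91
df = n - 1 = 34
t = (x̄ - μ₀) / (s/√n) = (88.94 - 91) / (11.02/√35) = -1.106
p-value = 0.2765

Since p-value > α = 0.1, we fail to reject H₀.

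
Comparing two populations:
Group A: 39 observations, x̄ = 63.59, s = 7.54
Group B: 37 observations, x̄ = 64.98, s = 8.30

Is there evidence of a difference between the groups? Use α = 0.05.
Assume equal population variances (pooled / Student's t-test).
Student's two-sample t-test (equal variances):
H₀: μ₁ = μ₂
H₁: μ₁ ≠ μ₂
df = n₁ + n₂ - 2 = 74
Pooled variance s_p² = [(n₁-1)s₁² + (n₂-1)s₂²] / (n₁ + n₂ - 2) = [(38)(7.54²) + (36)(8.30²)] / 74 = 62.7081
SE = √(s_p²(1/n₁ + 1/n₂)) = √(62.7081 × (1/39 + 1/37)) = 1.8173
t = (x̄₁ - x̄₂) / SE = (63.59 - 64.98) / 1.8173 = -1.39 / 1.8173 = -0.765
p-value = 0.4468

Since p-value > α = 0.05, we fail to reject H₀.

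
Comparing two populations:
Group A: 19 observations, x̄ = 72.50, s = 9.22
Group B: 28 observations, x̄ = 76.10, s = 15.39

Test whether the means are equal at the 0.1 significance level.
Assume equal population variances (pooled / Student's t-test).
Student's two-sample t-test (equal variances):
H₀: μ₁ = μ₂
H₁: μ₁ ≠ μ₂
df = n₁ + n₂ - 2 = 45
Pooled variance s_p² = [(n₁-1)s₁² + (n₂-1)s₂²] / (n₁ + n₂ - 2) = [(18)(9.22²) + (27)(15.39²)] / 45 = 176.1146
SE = √(s_p²(1/n₁ + 1/n₂)) = √(176.1146 × (1/19 + 1/28)) = 3.9445
t = (x̄₁ - x̄₂) / SE = (72.50 - 76.10) / 3.9445 = -3.60 / 3.9445 = -0.913
p-value = 0.3663

Since p-value > α = 0.1, we fail to reject H₀.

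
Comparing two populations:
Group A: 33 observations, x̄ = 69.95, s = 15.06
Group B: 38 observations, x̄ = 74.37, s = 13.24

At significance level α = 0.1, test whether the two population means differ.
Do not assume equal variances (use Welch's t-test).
Welch's two-sample t-test:
H₀: μ₁ = μ₂
H₁: μ₁ ≠ μ₂
s₁²/n₁ = 15.06²/33 = 6.8728,  s₂²/n₂ = 13.24²/38 = 4.6131
SE = √(s₁²/n₁ + s₂²/n₂) = √(6.8728 + 4.6131) = 3.3891
df (Welch-Satterthwaite) = (s₁²/n₁ + s₂²/n₂)² / [(s₁²/n₁)²/(n₁-1) + (s₂²/n₂)²/(n₂-1)] ≈ 64.31
t = (x̄₁ - x̄₂) / SE = (69.95 - 74.37) / 3.3891 = -4.42 / 3.3891 = -1.304
p-value = 0.1968

Since p-value > α = 0.1, we fail to reject H₀.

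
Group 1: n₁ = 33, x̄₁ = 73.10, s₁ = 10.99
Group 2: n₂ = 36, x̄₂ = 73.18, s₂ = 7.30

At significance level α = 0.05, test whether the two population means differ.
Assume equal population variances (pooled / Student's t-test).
Student's two-sample t-test (equal variances):
H₀: μ₁ = μ₂
H₁: μ₁ ≠ μ₂
df = n₁ + n₂ - 2 = 67
Pooled variance s_p² = [(n₁-1)s₁² + (n₂-1)s₂²] / (n₁ + n₂ - 2) = [(32)(10.99²) + (35)(7.30²)] / 67 = 85.5241
SE = √(s_p²(1/n₁ + 1/n₂)) = √(85.5241 × (1/33 + 1/36)) = 2.2287
t = (x̄₁ - x̄₂) / SE = (73.10 - 73.18) / 2.2287 = -0.08 / 2.2287 = -0.036
p-value = 0.9715

Since p-value > α = 0.05, we fail to reject H₀.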